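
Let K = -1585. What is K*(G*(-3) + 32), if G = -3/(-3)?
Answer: -45965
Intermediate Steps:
G = 1 (G = -3*(-⅓) = 1)
K*(G*(-3) + 32) = -1585*(1*(-3) + 32) = -1585*(-3 + 32) = -1585*29 = -45965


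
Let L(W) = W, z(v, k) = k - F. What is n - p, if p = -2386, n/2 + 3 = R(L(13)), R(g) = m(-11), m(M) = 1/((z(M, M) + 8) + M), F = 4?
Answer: 21419/9 ≈ 2379.9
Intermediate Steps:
z(v, k) = -4 + k (z(v, k) = k - 1*4 = k - 4 = -4 + k)
m(M) = 1/(4 + 2*M) (m(M) = 1/(((-4 + M) + 8) + M) = 1/((4 + M) + M) = 1/(4 + 2*M))
R(g) = -1/18 (R(g) = 1/(2*(2 - 11)) = (1/2)/(-9) = (1/2)*(-1/9) = -1/18)
n = -55/9 (n = -6 + 2*(-1/18) = -6 - 1/9 = -55/9 ≈ -6.1111)
n - p = -55/9 - 1*(-2386) = -55/9 + 2386 = 21419/9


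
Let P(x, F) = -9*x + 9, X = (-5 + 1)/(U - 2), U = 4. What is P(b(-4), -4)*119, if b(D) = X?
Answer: 3213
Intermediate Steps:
X = -2 (X = (-5 + 1)/(4 - 2) = -4/2 = -4*½ = -2)
b(D) = -2
P(x, F) = 9 - 9*x
P(b(-4), -4)*119 = (9 - 9*(-2))*119 = (9 + 18)*119 = 27*119 = 3213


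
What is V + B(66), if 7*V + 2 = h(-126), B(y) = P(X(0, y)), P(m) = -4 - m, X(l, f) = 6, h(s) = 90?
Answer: 18/7 ≈ 2.5714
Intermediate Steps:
B(y) = -10 (B(y) = -4 - 1*6 = -4 - 6 = -10)
V = 88/7 (V = -2/7 + (1/7)*90 = -2/7 + 90/7 = 88/7 ≈ 12.571)
V + B(66) = 88/7 - 10 = 18/7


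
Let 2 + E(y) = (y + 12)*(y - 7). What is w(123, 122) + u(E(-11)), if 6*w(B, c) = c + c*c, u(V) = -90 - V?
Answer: 2431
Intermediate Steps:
E(y) = -2 + (-7 + y)*(12 + y) (E(y) = -2 + (y + 12)*(y - 7) = -2 + (12 + y)*(-7 + y) = -2 + (-7 + y)*(12 + y))
w(B, c) = c/6 + c²/6 (w(B, c) = (c + c*c)/6 = (c + c²)/6 = c/6 + c²/6)
w(123, 122) + u(E(-11)) = (⅙)*122*(1 + 122) + (-90 - (-86 + (-11)² + 5*(-11))) = (⅙)*122*123 + (-90 - (-86 + 121 - 55)) = 2501 + (-90 - 1*(-20)) = 2501 + (-90 + 20) = 2501 - 70 = 2431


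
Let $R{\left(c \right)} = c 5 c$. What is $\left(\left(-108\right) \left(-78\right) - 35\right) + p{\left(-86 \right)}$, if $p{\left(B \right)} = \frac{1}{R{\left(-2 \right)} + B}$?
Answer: $\frac{553673}{66} \approx 8389.0$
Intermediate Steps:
$R{\left(c \right)} = 5 c^{2}$ ($R{\left(c \right)} = 5 c c = 5 c^{2}$)
$p{\left(B \right)} = \frac{1}{20 + B}$ ($p{\left(B \right)} = \frac{1}{5 \left(-2\right)^{2} + B} = \frac{1}{5 \cdot 4 + B} = \frac{1}{20 + B}$)
$\left(\left(-108\right) \left(-78\right) - 35\right) + p{\left(-86 \right)} = \left(\left(-108\right) \left(-78\right) - 35\right) + \frac{1}{20 - 86} = \left(8424 - 35\right) + \frac{1}{-66} = 8389 - \frac{1}{66} = \frac{553673}{66}$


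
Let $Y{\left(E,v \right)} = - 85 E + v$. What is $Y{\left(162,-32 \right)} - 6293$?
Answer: $-20095$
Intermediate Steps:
$Y{\left(E,v \right)} = v - 85 E$
$Y{\left(162,-32 \right)} - 6293 = \left(-32 - 13770\right) - 6293 = -13802 - 6293 = -20095$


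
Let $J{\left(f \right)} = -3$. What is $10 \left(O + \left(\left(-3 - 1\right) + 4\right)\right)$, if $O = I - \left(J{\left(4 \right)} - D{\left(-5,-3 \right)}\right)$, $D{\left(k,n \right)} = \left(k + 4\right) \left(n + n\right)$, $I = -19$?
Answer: $-100$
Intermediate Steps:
$D{\left(k,n \right)} = 2 n \left(4 + k\right)$ ($D{\left(k,n \right)} = \left(4 + k\right) 2 n = 2 n \left(4 + k\right)$)
$O = -10$ ($O = -19 - \left(-3 - 2 \left(-3\right) \left(4 - 5\right)\right) = -19 - \left(-3 - 2 \left(-3\right) \left(-1\right)\right) = -19 - \left(-3 - 6\right) = -19 - -9 = -19 + 9 = -10$)
$10 \left(O + \left(\left(-3 - 1\right) + 4\right)\right) = 10 \left(-10 + \left(\left(-3 - 1\right) + 4\right)\right) = 10 \left(-10 + \left(-4 + 4\right)\right) = 10 \left(-10 + 0\right) = 10 \left(-10\right) = -100$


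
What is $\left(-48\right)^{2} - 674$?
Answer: $1630$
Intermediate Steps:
$\left(-48\right)^{2} - 674 = 2304 - 674 = 1630$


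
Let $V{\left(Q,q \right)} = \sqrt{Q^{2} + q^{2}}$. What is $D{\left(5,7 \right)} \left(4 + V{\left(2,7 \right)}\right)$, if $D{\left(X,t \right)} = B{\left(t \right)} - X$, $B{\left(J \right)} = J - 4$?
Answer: $-8 - 2 \sqrt{53} \approx -22.56$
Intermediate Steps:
$B{\left(J \right)} = -4 + J$
$D{\left(X,t \right)} = -4 + t - X$ ($D{\left(X,t \right)} = \left(-4 + t\right) - X = -4 + t - X$)
$D{\left(5,7 \right)} \left(4 + V{\left(2,7 \right)}\right) = \left(-4 + 7 - 5\right) \left(4 + \sqrt{2^{2} + 7^{2}}\right) = \left(-4 + 7 - 5\right) \left(4 + \sqrt{4 + 49}\right) = - 2 \left(4 + \sqrt{53}\right) = -8 - 2 \sqrt{53}$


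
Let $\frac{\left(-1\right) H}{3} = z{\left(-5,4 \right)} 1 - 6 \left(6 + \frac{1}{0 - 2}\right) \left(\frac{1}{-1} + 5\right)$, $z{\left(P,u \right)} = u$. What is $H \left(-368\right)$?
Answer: $-141312$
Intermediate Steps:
$H = 384$ ($H = - 3 \left(4 \cdot 1 - 6 \left(6 + \frac{1}{0 - 2}\right) \left(\frac{1}{-1} + 5\right)\right) = - 3 \left(4 - 6 \left(6 + \frac{1}{-2}\right) \left(-1 + 5\right)\right) = - 3 \left(4 - 6 \left(6 - \frac{1}{2}\right) 4\right) = - 3 \left(4 - 6 \cdot \frac{11}{2} \cdot 4\right) = - 3 \left(4 - 132\right) = \left(-3\right) \left(-128\right) = 384$)
$H \left(-368\right) = 384 \left(-368\right) = -141312$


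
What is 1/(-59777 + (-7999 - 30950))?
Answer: -1/98726 ≈ -1.0129e-5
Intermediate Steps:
1/(-59777 + (-7999 - 30950)) = 1/(-59777 - 38949) = 1/(-98726) = -1/98726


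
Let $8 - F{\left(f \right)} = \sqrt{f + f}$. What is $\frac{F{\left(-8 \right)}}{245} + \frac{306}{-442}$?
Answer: $- \frac{2101}{3185} - \frac{4 i}{245} \approx -0.65965 - 0.016327 i$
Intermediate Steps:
$F{\left(f \right)} = 8 - \sqrt{2} \sqrt{f}$ ($F{\left(f \right)} = 8 - \sqrt{f + f} = 8 - \sqrt{2 f} = 8 - \sqrt{2} \sqrt{f}$)
$\frac{F{\left(-8 \right)}}{245} + \frac{306}{-442} = \frac{8 - \sqrt{2} \sqrt{-8}}{245} + \frac{306}{-442} = \left(8 - \sqrt{2} \cdot 2 i \sqrt{2}\right) \frac{1}{245} + 306 \left(- \frac{1}{442}\right) = \left(8 - 4 i\right) \frac{1}{245} - \frac{9}{13} = \left(\frac{8}{245} - \frac{4 i}{245}\right) - \frac{9}{13} = - \frac{2101}{3185} - \frac{4 i}{245}$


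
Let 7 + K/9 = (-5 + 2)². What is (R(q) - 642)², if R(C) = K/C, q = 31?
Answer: 395373456/961 ≈ 4.1142e+5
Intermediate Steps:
K = 18 (K = -63 + 9*(-5 + 2)² = -63 + 9*(-3)² = -63 + 9*9 = -63 + 81 = 18)
R(C) = 18/C
(R(q) - 642)² = (18/31 - 642)² = (-19884/31)² = 395373456/961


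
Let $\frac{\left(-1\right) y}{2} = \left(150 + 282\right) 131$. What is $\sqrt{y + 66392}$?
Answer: $2 i \sqrt{11698} \approx 216.31 i$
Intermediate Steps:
$y = -113184$ ($y = - 2 \left(150 + 282\right) 131 = - 2 \cdot 432 \cdot 131 = \left(-2\right) 56592 = -113184$)
$\sqrt{y + 66392} = \sqrt{-113184 + 66392} = \sqrt{-46792} = 2 i \sqrt{11698}$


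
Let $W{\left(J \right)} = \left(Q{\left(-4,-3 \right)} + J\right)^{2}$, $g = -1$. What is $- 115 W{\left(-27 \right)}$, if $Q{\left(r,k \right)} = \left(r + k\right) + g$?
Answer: $-140875$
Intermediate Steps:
$Q{\left(r,k \right)} = -1 + k + r$ ($Q{\left(r,k \right)} = \left(r + k\right) - 1 = \left(k + r\right) - 1 = -1 + k + r$)
$W{\left(J \right)} = \left(-8 + J\right)^{2}$ ($W{\left(J \right)} = \left(\left(-1 - 3 - 4\right) + J\right)^{2} = \left(-8 + J\right)^{2}$)
$- 115 W{\left(-27 \right)} = - 115 \left(-8 - 27\right)^{2} = - 115 \left(-35\right)^{2} = \left(-115\right) 1225 = -140875$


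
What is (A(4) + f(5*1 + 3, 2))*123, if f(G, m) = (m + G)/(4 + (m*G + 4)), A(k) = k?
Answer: 2173/4 ≈ 543.25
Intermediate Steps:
f(G, m) = (G + m)/(8 + G*m) (f(G, m) = (G + m)/(4 + (G*m + 4)) = (G + m)/(4 + (4 + G*m)) = (G + m)/(8 + G*m))
(A(4) + f(5*1 + 3, 2))*123 = (4 + ((5*1 + 3) + 2)/(8 + (5*1 + 3)*2))*123 = (4 + ((5 + 3) + 2)/(8 + (5 + 3)*2))*123 = (4 + (8 + 2)/(8 + 8*2))*123 = (4 + 10/(8 + 16))*123 = (4 + 10/24)*123 = (4 + (1/24)*10)*123 = (4 + 5/12)*123 = (53/12)*123 = 2173/4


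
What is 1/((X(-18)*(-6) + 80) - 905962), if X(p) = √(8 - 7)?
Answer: -1/905888 ≈ -1.1039e-6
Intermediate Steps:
X(p) = 1 (X(p) = √1 = 1)
1/((X(-18)*(-6) + 80) - 905962) = 1/((1*(-6) + 80) - 905962) = 1/((-6 + 80) - 905962) = 1/(74 - 905962) = 1/(-905888) = -1/905888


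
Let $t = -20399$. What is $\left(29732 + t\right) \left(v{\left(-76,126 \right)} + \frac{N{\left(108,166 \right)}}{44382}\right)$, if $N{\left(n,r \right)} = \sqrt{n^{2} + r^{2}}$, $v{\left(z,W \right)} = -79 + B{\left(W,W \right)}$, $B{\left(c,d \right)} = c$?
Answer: $438651 + \frac{3111 \sqrt{9805}}{7397} \approx 4.3869 \cdot 10^{5}$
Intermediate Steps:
$v{\left(z,W \right)} = -79 + W$
$\left(29732 + t\right) \left(v{\left(-76,126 \right)} + \frac{N{\left(108,166 \right)}}{44382}\right) = \left(29732 - 20399\right) \left(\left(-79 + 126\right) + \frac{\sqrt{108^{2} + 166^{2}}}{44382}\right) = 9333 \left(47 + \sqrt{11664 + 27556} \cdot \frac{1}{44382}\right) = 9333 \left(47 + \sqrt{39220} \cdot \frac{1}{44382}\right) = 9333 \left(47 + 2 \sqrt{9805} \cdot \frac{1}{44382}\right) = 9333 \left(47 + \frac{\sqrt{9805}}{22191}\right) = 438651 + \frac{3111 \sqrt{9805}}{7397}$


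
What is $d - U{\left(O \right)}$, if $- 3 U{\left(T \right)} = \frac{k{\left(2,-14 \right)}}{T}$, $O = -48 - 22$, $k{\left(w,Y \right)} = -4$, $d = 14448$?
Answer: $\frac{1517042}{105} \approx 14448.0$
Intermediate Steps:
$O = -70$ ($O = -48 - 22 = -70$)
$U{\left(T \right)} = \frac{4}{3 T}$ ($U{\left(T \right)} = - \frac{\left(-4\right) \frac{1}{T}}{3} = \frac{4}{3 T}$)
$d - U{\left(O \right)} = 14448 - \frac{4}{3 \left(-70\right)} = 14448 - \frac{4}{3} \left(- \frac{1}{70}\right) = 14448 - - \frac{2}{105} = 14448 + \frac{2}{105} = \frac{1517042}{105}$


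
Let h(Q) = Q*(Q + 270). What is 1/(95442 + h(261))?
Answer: 1/234033 ≈ 4.2729e-6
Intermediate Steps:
h(Q) = Q*(270 + Q)
1/(95442 + h(261)) = 1/(95442 + 261*(270 + 261)) = 1/(95442 + 261*531) = 1/(95442 + 138591) = 1/234033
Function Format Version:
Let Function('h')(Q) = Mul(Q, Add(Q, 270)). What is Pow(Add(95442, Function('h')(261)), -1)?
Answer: Rational(1, 234033) ≈ 4.2729e-6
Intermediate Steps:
Function('h')(Q) = Mul(Q, Add(270, Q))
Pow(Add(95442, Function('h')(261)), -1) = Pow(Add(95442, Mul(261, Add(270, 261))), -1) = Pow(Add(95442, Mul(261, 531)), -1) = Pow(Add(95442, 138591), -1) = Pow(234033, -1) = Rational(1, 234033)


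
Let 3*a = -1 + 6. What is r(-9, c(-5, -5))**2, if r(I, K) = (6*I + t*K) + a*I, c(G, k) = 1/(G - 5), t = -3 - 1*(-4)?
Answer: 477481/100 ≈ 4774.8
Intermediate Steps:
t = 1 (t = -3 + 4 = 1)
a = 5/3 (a = (-1 + 6)/3 = (1/3)*5 = 5/3 ≈ 1.6667)
c(G, k) = 1/(-5 + G)
r(I, K) = K + 23*I/3 (r(I, K) = (6*I + 1*K) + 5*I/3 = (6*I + K) + 5*I/3 = (K + 6*I) + 5*I/3 = K + 23*I/3)
r(-9, c(-5, -5))**2 = (1/(-5 - 5) + (23/3)*(-9))**2 = (1/(-10) - 69)**2 = (-1/10 - 69)**2 = (-691/10)**2 = 477481/100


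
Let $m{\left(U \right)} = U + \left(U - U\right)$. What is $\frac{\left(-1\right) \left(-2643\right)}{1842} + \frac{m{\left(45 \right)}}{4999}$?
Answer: $\frac{4431749}{3069386} \approx 1.4439$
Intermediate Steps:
$m{\left(U \right)} = U$ ($m{\left(U \right)} = U + 0 = U$)
$\frac{\left(-1\right) \left(-2643\right)}{1842} + \frac{m{\left(45 \right)}}{4999} = \frac{\left(-1\right) \left(-2643\right)}{1842} + \frac{45}{4999} = 2643 \cdot \frac{1}{1842} + 45 \cdot \frac{1}{4999} = \frac{881}{614} + \frac{45}{4999} = \frac{4431749}{3069386}$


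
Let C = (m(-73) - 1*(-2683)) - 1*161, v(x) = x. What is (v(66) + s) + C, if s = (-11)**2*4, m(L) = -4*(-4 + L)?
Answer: 3380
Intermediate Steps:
m(L) = 16 - 4*L
s = 484 (s = 121*4 = 484)
C = 2830 (C = ((16 - 4*(-73)) - 1*(-2683)) - 1*161 = ((16 + 292) + 2683) - 161 = (308 + 2683) - 161 = 2991 - 161 = 2830)
(v(66) + s) + C = (66 + 484) + 2830 = 550 + 2830 = 3380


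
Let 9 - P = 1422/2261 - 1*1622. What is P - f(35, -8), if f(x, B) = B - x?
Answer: 3783492/2261 ≈ 1673.4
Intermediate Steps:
P = 3686269/2261 (P = 9 - (1422/2261 - 1*1622) = 9 - (1422*(1/2261) - 1622) = 9 - (1422/2261 - 1622) = 9 - 1*(-3665920/2261) = 9 + 3665920/2261 = 3686269/2261 ≈ 1630.4)
P - f(35, -8) = 3686269/2261 - (-8 - 1*35) = 3686269/2261 - (-8 - 35) = 3686269/2261 - 1*(-43) = 3686269/2261 + 43 = 3783492/2261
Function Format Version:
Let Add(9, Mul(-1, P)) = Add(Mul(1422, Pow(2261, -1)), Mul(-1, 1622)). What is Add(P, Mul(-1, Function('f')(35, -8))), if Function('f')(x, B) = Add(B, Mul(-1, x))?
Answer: Rational(3783492, 2261) ≈ 1673.4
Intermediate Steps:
P = Rational(3686269, 2261) (P = Add(9, Mul(-1, Add(Mul(1422, Pow(2261, -1)), Mul(-1, 1622)))) = Add(9, Mul(-1, Add(Mul(1422, Rational(1, 2261)), -1622))) = Add(9, Mul(-1, Add(Rational(1422, 2261), -1622))) = Add(9, Mul(-1, Rational(-3665920, 2261))) = Add(9, Rational(3665920, 2261)) = Rational(3686269, 2261) ≈ 1630.4)
Add(P, Mul(-1, Function('f')(35, -8))) = Add(Rational(3686269, 2261), Mul(-1, Add(-8, Mul(-1, 35)))) = Add(Rational(3686269, 2261), Mul(-1, Add(-8, -35))) = Add(Rational(3686269, 2261), Mul(-1, -43)) = Add(Rational(3686269, 2261), 43) = Rational(3783492, 2261)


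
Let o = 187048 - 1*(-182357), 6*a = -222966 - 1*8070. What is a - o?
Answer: -407911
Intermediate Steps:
a = -38506 (a = (-222966 - 1*8070)/6 = (-222966 - 8070)/6 = (⅙)*(-231036) = -38506)
o = 369405 (o = 187048 + 182357 = 369405)
a - o = -38506 - 1*369405 = -38506 - 369405 = -407911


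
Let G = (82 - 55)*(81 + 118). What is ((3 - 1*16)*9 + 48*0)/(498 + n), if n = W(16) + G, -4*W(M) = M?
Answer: -117/5867 ≈ -0.019942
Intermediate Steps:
W(M) = -M/4
G = 5373 (G = 27*199 = 5373)
n = 5369 (n = -1/4*16 + 5373 = -4 + 5373 = 5369)
((3 - 1*16)*9 + 48*0)/(498 + n) = ((3 - 1*16)*9 + 48*0)/(498 + 5369) = ((3 - 16)*9 + 0)/5867 = (-13*9 + 0)*(1/5867) = (-117 + 0)*(1/5867) = -117*1/5867 = -117/5867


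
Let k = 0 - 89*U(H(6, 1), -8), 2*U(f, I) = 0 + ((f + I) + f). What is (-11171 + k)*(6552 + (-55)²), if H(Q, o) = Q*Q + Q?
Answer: -139374081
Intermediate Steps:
H(Q, o) = Q + Q² (H(Q, o) = Q² + Q = Q + Q²)
U(f, I) = f + I/2 (U(f, I) = (0 + ((f + I) + f))/2 = (0 + ((I + f) + f))/2 = (0 + (I + 2*f))/2 = (I + 2*f)/2 = f + I/2)
k = -3382 (k = 0 - 89*(6*(1 + 6) + (½)*(-8)) = 0 - 89*(6*7 - 4) = 0 - 89*(42 - 4) = 0 - 89*38 = 0 - 3382 = -3382)
(-11171 + k)*(6552 + (-55)²) = (-11171 - 3382)*(6552 + (-55)²) = -14553*(6552 + 3025) = -14553*9577 = -139374081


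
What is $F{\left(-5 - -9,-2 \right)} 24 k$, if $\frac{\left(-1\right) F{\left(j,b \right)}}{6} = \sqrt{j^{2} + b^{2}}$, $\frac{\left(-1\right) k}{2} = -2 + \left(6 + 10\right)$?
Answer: $8064 \sqrt{5} \approx 18032.0$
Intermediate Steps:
$k = -28$ ($k = - 2 \left(-2 + \left(6 + 10\right)\right) = - 2 \left(-2 + 16\right) = \left(-2\right) 14 = -28$)
$F{\left(j,b \right)} = - 6 \sqrt{b^{2} + j^{2}}$ ($F{\left(j,b \right)} = - 6 \sqrt{j^{2} + b^{2}} = - 6 \sqrt{b^{2} + j^{2}}$)
$F{\left(-5 - -9,-2 \right)} 24 k = - 6 \sqrt{\left(-2\right)^{2} + \left(-5 - -9\right)^{2}} \cdot 24 \left(-28\right) = - 6 \sqrt{4 + \left(-5 + 9\right)^{2}} \cdot 24 \left(-28\right) = - 6 \sqrt{4 + 4^{2}} \cdot 24 \left(-28\right) = - 6 \sqrt{4 + 16} \cdot 24 \left(-28\right) = - 6 \sqrt{20} \cdot 24 \left(-28\right) = - 6 \cdot 2 \sqrt{5} \cdot 24 \left(-28\right) = - 12 \sqrt{5} \cdot 24 \left(-28\right) = - 288 \sqrt{5} \left(-28\right) = 8064 \sqrt{5}$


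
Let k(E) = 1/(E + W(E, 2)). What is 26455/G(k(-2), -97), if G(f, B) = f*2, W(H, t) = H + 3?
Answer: -26455/2 ≈ -13228.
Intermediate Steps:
W(H, t) = 3 + H
k(E) = 1/(3 + 2*E) (k(E) = 1/(E + (3 + E)) = 1/(3 + 2*E))
G(f, B) = 2*f
26455/G(k(-2), -97) = 26455/((2/(3 + 2*(-2)))) = 26455/((2/(3 - 4))) = 26455/((2/(-1))) = 26455/((2*(-1))) = 26455/(-2) = 26455*(-½) = -26455/2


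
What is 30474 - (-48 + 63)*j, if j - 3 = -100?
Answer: 31929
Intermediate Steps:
j = -97 (j = 3 - 100 = -97)
30474 - (-48 + 63)*j = 30474 - (-48 + 63)*(-97) = 30474 - 15*(-97) = 30474 - 1*(-1455) = 30474 + 1455 = 31929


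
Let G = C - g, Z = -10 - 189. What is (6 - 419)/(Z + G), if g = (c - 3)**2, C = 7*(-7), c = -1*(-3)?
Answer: 413/248 ≈ 1.6653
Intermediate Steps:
c = 3
C = -49
g = 0 (g = (3 - 3)**2 = 0**2 = 0)
Z = -199
G = -49 (G = -49 - 1*0 = -49 + 0 = -49)
(6 - 419)/(Z + G) = (6 - 419)/(-199 - 49) = -413/(-248) = -413*(-1/248) = 413/248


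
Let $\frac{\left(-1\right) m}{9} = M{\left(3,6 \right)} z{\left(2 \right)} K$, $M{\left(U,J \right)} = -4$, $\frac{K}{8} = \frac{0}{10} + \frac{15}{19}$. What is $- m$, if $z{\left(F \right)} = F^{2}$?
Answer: $- \frac{17280}{19} \approx -909.47$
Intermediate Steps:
$K = \frac{120}{19}$ ($K = 8 \left(\frac{0}{10} + \frac{15}{19}\right) = 8 \left(0 \cdot \frac{1}{10} + 15 \cdot \frac{1}{19}\right) = 8 \left(0 + \frac{15}{19}\right) = 8 \cdot \frac{15}{19} = \frac{120}{19} \approx 6.3158$)
$m = \frac{17280}{19}$ ($m = - 9 - 4 \cdot 2^{2} \cdot \frac{120}{19} = - 9 \left(-4\right) 4 \cdot \frac{120}{19} = - 9 \left(\left(-16\right) \frac{120}{19}\right) = \left(-9\right) \left(- \frac{1920}{19}\right) = \frac{17280}{19} \approx 909.47$)
$- m = \left(-1\right) \frac{17280}{19} = - \frac{17280}{19}$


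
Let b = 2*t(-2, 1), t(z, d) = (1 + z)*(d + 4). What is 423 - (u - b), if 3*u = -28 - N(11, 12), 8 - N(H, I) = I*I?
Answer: 377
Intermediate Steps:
N(H, I) = 8 - I² (N(H, I) = 8 - I*I = 8 - I²)
t(z, d) = (1 + z)*(4 + d)
u = 36 (u = (-28 - (8 - 1*12²))/3 = (-28 - (8 - 1*144))/3 = (-28 - (8 - 144))/3 = (-28 - 1*(-136))/3 = (-28 + 136)/3 = (⅓)*108 = 36)
b = -10 (b = 2*(4 + 1 + 4*(-2) + 1*(-2)) = 2*(4 + 1 - 8 - 2) = 2*(-5) = -10)
423 - (u - b) = 423 - (36 - 1*(-10)) = 423 - (36 + 10) = 423 - 1*46 = 423 - 46 = 377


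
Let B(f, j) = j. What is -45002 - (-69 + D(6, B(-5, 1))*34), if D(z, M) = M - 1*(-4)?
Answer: -45103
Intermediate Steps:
D(z, M) = 4 + M (D(z, M) = M + 4 = 4 + M)
-45002 - (-69 + D(6, B(-5, 1))*34) = -45002 - (-69 + (4 + 1)*34) = -45002 - (-69 + 5*34) = -45002 - (-69 + 170) = -45002 - 1*101 = -45002 - 101 = -45103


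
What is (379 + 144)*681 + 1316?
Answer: 357479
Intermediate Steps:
(379 + 144)*681 + 1316 = 523*681 + 1316 = 356163 + 1316 = 357479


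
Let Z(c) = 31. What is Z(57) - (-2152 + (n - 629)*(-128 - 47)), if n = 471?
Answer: -25467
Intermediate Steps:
Z(57) - (-2152 + (n - 629)*(-128 - 47)) = 31 - (-2152 + (471 - 629)*(-128 - 47)) = 31 - (-2152 - 158*(-175)) = 31 - (-2152 + 27650) = 31 - 1*25498 = 31 - 25498 = -25467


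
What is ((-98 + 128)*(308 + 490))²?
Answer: 573123600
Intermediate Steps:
((-98 + 128)*(308 + 490))² = (30*798)² = 23940² = 573123600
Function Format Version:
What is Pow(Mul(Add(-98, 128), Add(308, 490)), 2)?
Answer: 573123600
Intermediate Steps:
Pow(Mul(Add(-98, 128), Add(308, 490)), 2) = Pow(Mul(30, 798), 2) = Pow(23940, 2) = 573123600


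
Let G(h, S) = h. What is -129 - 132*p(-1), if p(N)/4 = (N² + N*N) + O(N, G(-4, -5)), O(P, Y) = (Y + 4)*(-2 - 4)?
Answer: -1185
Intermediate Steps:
O(P, Y) = -24 - 6*Y (O(P, Y) = (4 + Y)*(-6) = -24 - 6*Y)
p(N) = 8*N² (p(N) = 4*((N² + N*N) + (-24 - 6*(-4))) = 4*((N² + N²) + (-24 + 24)) = 4*(2*N² + 0) = 4*(2*N²) = 8*N²)
-129 - 132*p(-1) = -129 - 1056*(-1)² = -129 - 1056 = -1185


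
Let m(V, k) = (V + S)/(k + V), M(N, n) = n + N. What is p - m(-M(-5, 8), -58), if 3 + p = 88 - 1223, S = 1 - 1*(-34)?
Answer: -69386/61 ≈ -1137.5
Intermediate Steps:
M(N, n) = N + n
S = 35 (S = 1 + 34 = 35)
m(V, k) = (35 + V)/(V + k) (m(V, k) = (V + 35)/(k + V) = (35 + V)/(V + k))
p = -1138 (p = -3 + (88 - 1223) = -3 - 1135 = -1138)
p - m(-M(-5, 8), -58) = -1138 - (35 - (-5 + 8))/(-(-5 + 8) - 58) = -1138 - (35 - 1*3)/(-1*3 - 58) = -1138 - (35 - 3)/(-3 - 58) = -1138 - 32/(-61) = -1138 - (-1)*32/61 = -1138 - 1*(-32/61) = -1138 + 32/61 = -69386/61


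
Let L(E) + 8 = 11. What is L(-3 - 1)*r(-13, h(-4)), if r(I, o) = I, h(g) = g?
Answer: -39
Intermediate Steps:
L(E) = 3 (L(E) = -8 + 11 = 3)
L(-3 - 1)*r(-13, h(-4)) = 3*(-13) = -39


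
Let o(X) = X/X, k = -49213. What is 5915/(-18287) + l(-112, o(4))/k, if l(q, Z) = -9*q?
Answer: -309528191/899958131 ≈ -0.34394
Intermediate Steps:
o(X) = 1
5915/(-18287) + l(-112, o(4))/k = 5915/(-18287) - 9*(-112)/(-49213) = 5915*(-1/18287) + 1008*(-1/49213) = -5915/18287 - 1008/49213 = -309528191/899958131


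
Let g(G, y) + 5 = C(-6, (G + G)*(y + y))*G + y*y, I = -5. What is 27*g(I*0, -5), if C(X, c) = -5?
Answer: 540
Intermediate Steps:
g(G, y) = -5 + y² - 5*G (g(G, y) = -5 + (-5*G + y*y) = -5 + (-5*G + y²) = -5 + (y² - 5*G) = -5 + y² - 5*G)
27*g(I*0, -5) = 27*(-5 + (-5)² - (-25)*0) = 27*(-5 + 25 - 5*0) = 27*(-5 + 25 + 0) = 27*20 = 540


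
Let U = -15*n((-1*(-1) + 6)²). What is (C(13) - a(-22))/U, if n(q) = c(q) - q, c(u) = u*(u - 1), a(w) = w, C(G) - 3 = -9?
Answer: -16/34545 ≈ -0.00046316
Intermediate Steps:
C(G) = -6 (C(G) = 3 - 9 = -6)
c(u) = u*(-1 + u)
n(q) = -q + q*(-1 + q) (n(q) = q*(-1 + q) - q = -q + q*(-1 + q))
U = -34545 (U = -15*(-1*(-1) + 6)²*(-2 + (-1*(-1) + 6)²) = -15*(1 + 6)²*(-2 + (1 + 6)²) = -15*7²*(-2 + 7²) = -735*(-2 + 49) = -735*47 = -15*2303 = -34545)
(C(13) - a(-22))/U = (-6 - 1*(-22))/(-34545) = (-6 + 22)*(-1/34545) = 16*(-1/34545) = -16/34545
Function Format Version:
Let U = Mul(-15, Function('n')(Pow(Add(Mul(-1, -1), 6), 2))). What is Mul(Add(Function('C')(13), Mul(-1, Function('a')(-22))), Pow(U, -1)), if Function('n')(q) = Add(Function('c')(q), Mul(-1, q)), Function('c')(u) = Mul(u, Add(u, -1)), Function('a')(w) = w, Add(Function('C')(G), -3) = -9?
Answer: Rational(-16, 34545) ≈ -0.00046316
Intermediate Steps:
Function('C')(G) = -6 (Function('C')(G) = Add(3, -9) = -6)
Function('c')(u) = Mul(u, Add(-1, u))
Function('n')(q) = Add(Mul(-1, q), Mul(q, Add(-1, q))) (Function('n')(q) = Add(Mul(q, Add(-1, q)), Mul(-1, q)) = Add(Mul(-1, q), Mul(q, Add(-1, q))))
U = -34545 (U = Mul(-15, Mul(Pow(Add(Mul(-1, -1), 6), 2), Add(-2, Pow(Add(Mul(-1, -1), 6), 2)))) = Mul(-15, Mul(Pow(Add(1, 6), 2), Add(-2, Pow(Add(1, 6), 2)))) = Mul(-15, Mul(Pow(7, 2), Add(-2, Pow(7, 2)))) = Mul(-15, Mul(49, Add(-2, 49))) = Mul(-15, Mul(49, 47)) = Mul(-15, 2303) = -34545)
Mul(Add(Function('C')(13), Mul(-1, Function('a')(-22))), Pow(U, -1)) = Mul(Add(-6, Mul(-1, -22)), Pow(-34545, -1)) = Mul(Add(-6, 22), Rational(-1, 34545)) = Mul(16, Rational(-1, 34545)) = Rational(-16, 34545)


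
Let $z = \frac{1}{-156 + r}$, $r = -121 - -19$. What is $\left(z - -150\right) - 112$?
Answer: $\frac{9803}{258} \approx 37.996$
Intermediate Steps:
$r = -102$ ($r = -121 + 19 = -102$)
$z = - \frac{1}{258}$ ($z = \frac{1}{-156 - 102} = \frac{1}{-258} = - \frac{1}{258} \approx -0.003876$)
$\left(z - -150\right) - 112 = \left(- \frac{1}{258} - -150\right) - 112 = \left(- \frac{1}{258} + 150\right) - 112 = \frac{38699}{258} - 112 = \frac{9803}{258}$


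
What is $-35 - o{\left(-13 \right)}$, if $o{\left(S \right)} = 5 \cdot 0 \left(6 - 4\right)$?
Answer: $-35$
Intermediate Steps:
$o{\left(S \right)} = 0$ ($o{\left(S \right)} = 0 \cdot 2 = 0$)
$-35 - o{\left(-13 \right)} = -35 - 0 = -35 + 0 = -35$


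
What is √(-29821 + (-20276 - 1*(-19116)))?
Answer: I*√30981 ≈ 176.01*I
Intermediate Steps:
√(-29821 + (-20276 - 1*(-19116))) = √(-29821 + (-20276 + 19116)) = √(-29821 - 1160) = √(-30981) = I*√30981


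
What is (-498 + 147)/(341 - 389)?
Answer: 117/16 ≈ 7.3125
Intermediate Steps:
(-498 + 147)/(341 - 389) = -351/(-48) = -351*(-1/48) = 117/16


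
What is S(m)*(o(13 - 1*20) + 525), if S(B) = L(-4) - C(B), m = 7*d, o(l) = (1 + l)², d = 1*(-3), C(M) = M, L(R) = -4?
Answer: 9537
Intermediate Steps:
d = -3
m = -21 (m = 7*(-3) = -21)
S(B) = -4 - B
S(m)*(o(13 - 1*20) + 525) = (-4 - 1*(-21))*((1 + (13 - 1*20))² + 525) = (-4 + 21)*((1 + (13 - 20))² + 525) = 17*((1 - 7)² + 525) = 17*((-6)² + 525) = 17*(36 + 525) = 17*561 = 9537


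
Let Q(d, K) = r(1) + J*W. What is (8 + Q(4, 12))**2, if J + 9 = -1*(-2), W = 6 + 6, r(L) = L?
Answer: 5625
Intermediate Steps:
W = 12
J = -7 (J = -9 - 1*(-2) = -9 + 2 = -7)
Q(d, K) = -83 (Q(d, K) = 1 - 7*12 = 1 - 84 = -83)
(8 + Q(4, 12))**2 = (8 - 83)**2 = (-75)**2 = 5625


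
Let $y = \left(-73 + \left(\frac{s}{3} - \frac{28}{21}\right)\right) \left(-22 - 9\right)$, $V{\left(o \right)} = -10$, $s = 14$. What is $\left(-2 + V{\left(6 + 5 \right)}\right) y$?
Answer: $-25916$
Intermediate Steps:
$y = \frac{6479}{3}$ ($y = \left(-73 + \left(\frac{14}{3} - \frac{28}{21}\right)\right) \left(-22 - 9\right) = \left(-73 + \left(14 \cdot \frac{1}{3} - \frac{4}{3}\right)\right) \left(-31\right) = \left(-73 + \left(\frac{14}{3} - \frac{4}{3}\right)\right) \left(-31\right) = \left(-73 + \frac{10}{3}\right) \left(-31\right) = \left(- \frac{209}{3}\right) \left(-31\right) = \frac{6479}{3} \approx 2159.7$)
$\left(-2 + V{\left(6 + 5 \right)}\right) y = \left(-2 - 10\right) \frac{6479}{3} = \left(-12\right) \frac{6479}{3} = -25916$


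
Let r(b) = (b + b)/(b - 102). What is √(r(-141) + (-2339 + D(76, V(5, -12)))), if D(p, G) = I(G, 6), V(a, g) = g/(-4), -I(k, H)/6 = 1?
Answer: I*√189851/9 ≈ 48.413*I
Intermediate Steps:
I(k, H) = -6 (I(k, H) = -6*1 = -6)
V(a, g) = -g/4 (V(a, g) = g*(-¼) = -g/4)
D(p, G) = -6
r(b) = 2*b/(-102 + b) (r(b) = (2*b)/(-102 + b) = 2*b/(-102 + b))
√(r(-141) + (-2339 + D(76, V(5, -12)))) = √(2*(-141)/(-102 - 141) + (-2339 - 6)) = √(2*(-141)/(-243) - 2345) = √(2*(-141)*(-1/243) - 2345) = √(94/81 - 2345) = √(-189851/81) = I*√189851/9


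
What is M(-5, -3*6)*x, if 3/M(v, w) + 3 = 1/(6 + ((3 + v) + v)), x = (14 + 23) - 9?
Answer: -21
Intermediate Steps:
x = 28 (x = 37 - 9 = 28)
M(v, w) = 3/(-3 + 1/(9 + 2*v)) (M(v, w) = 3/(-3 + 1/(6 + ((3 + v) + v))) = 3/(-3 + 1/(6 + (3 + 2*v))) = 3/(-3 + 1/(9 + 2*v)))
M(-5, -3*6)*x = (3*(-9 - 2*(-5))/(2*(13 + 3*(-5))))*28 = (3*(-9 + 10)/(2*(13 - 15)))*28 = ((3/2)*1/(-2))*28 = ((3/2)*(-½)*1)*28 = -¾*28 = -21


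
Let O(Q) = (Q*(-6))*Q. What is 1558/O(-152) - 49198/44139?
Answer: -20142667/17891008 ≈ -1.1259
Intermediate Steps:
O(Q) = -6*Q² (O(Q) = (-6*Q)*Q = -6*Q²)
1558/O(-152) - 49198/44139 = 1558/((-6*(-152)²)) - 49198/44139 = 1558/((-6*23104)) - 49198*1/44139 = 1558/(-138624) - 49198/44139 = 1558*(-1/138624) - 49198/44139 = -41/3648 - 49198/44139 = -20142667/17891008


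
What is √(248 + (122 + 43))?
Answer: √413 ≈ 20.322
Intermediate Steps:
√(248 + (122 + 43)) = √(248 + 165) = √413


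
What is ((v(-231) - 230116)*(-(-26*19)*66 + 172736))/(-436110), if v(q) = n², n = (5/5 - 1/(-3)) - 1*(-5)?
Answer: 42519404722/392499 ≈ 1.0833e+5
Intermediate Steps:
n = 19/3 (n = (5*(⅕) - 1*(-⅓)) + 5 = (1 + ⅓) + 5 = 4/3 + 5 = 19/3 ≈ 6.3333)
v(q) = 361/9 (v(q) = (19/3)² = 361/9)
((v(-231) - 230116)*(-(-26*19)*66 + 172736))/(-436110) = ((361/9 - 230116)*(-(-26*19)*66 + 172736))/(-436110) = -2070683*(-(-494)*66 + 172736)/9*(-1/436110) = -2070683*(-1*(-32604) + 172736)/9*(-1/436110) = -2070683*(32604 + 172736)/9*(-1/436110) = -2070683/9*205340*(-1/436110) = -425194047220/9*(-1/436110) = 42519404722/392499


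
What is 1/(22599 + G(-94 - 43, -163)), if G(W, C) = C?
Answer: 1/22436 ≈ 4.4571e-5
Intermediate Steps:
1/(22599 + G(-94 - 43, -163)) = 1/(22599 - 163) = 1/22436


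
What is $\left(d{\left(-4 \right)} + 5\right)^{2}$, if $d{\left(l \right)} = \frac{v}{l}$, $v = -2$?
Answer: $\frac{121}{4} \approx 30.25$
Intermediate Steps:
$d{\left(l \right)} = - \frac{2}{l}$
$\left(d{\left(-4 \right)} + 5\right)^{2} = \left(- \frac{2}{-4} + 5\right)^{2} = \left(\left(-2\right) \left(- \frac{1}{4}\right) + 5\right)^{2} = \left(\frac{1}{2} + 5\right)^{2} = \left(\frac{11}{2}\right)^{2} = \frac{121}{4}$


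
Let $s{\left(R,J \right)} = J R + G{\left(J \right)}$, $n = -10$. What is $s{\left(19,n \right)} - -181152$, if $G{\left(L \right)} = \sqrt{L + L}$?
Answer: $180962 + 2 i \sqrt{5} \approx 1.8096 \cdot 10^{5} + 4.4721 i$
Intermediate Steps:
$G{\left(L \right)} = \sqrt{2} \sqrt{L}$ ($G{\left(L \right)} = \sqrt{2 L} = \sqrt{2} \sqrt{L}$)
$s{\left(R,J \right)} = J R + \sqrt{2} \sqrt{J}$
$s{\left(19,n \right)} - -181152 = \left(\left(-10\right) 19 + \sqrt{2} \sqrt{-10}\right) - -181152 = \left(-190 + \sqrt{2} i \sqrt{10}\right) + 181152 = \left(-190 + 2 i \sqrt{5}\right) + 181152 = 180962 + 2 i \sqrt{5}$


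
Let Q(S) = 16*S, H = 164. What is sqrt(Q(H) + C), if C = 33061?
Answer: 3*sqrt(3965) ≈ 188.90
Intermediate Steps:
sqrt(Q(H) + C) = sqrt(16*164 + 33061) = sqrt(2624 + 33061) = sqrt(35685) = 3*sqrt(3965)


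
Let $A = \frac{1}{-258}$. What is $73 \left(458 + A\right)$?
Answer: $\frac{8625899}{258} \approx 33434.0$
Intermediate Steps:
$A = - \frac{1}{258} \approx -0.003876$
$73 \left(458 + A\right) = 73 \left(458 - \frac{1}{258}\right) = 73 \cdot \frac{118163}{258} = \frac{8625899}{258}$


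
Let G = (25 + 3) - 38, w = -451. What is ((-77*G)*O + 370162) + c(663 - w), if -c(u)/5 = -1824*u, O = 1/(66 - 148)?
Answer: 431723137/41 ≈ 1.0530e+7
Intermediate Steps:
G = -10 (G = 28 - 38 = -10)
O = -1/82 (O = 1/(-82) = -1/82 ≈ -0.012195)
c(u) = 9120*u (c(u) = -(-9120)*u = 9120*u)
((-77*G)*O + 370162) + c(663 - w) = (-77*(-10)*(-1/82) + 370162) + 9120*(663 - 1*(-451)) = (770*(-1/82) + 370162) + 9120*(663 + 451) = (-385/41 + 370162) + 9120*1114 = 15176257/41 + 10159680 = 431723137/41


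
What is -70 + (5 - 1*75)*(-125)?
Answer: 8680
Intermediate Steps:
-70 + (5 - 1*75)*(-125) = -70 + (5 - 75)*(-125) = -70 - 70*(-125) = -70 + 8750 = 8680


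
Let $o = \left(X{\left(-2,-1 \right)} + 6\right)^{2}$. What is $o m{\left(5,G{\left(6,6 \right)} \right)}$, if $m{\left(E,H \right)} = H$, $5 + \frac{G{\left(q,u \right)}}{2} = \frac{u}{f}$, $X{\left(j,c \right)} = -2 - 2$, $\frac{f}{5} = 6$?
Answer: $- \frac{192}{5} \approx -38.4$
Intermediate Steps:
$f = 30$ ($f = 5 \cdot 6 = 30$)
$X{\left(j,c \right)} = -4$
$G{\left(q,u \right)} = -10 + \frac{u}{15}$ ($G{\left(q,u \right)} = -10 + 2 \frac{u}{30} = -10 + \frac{u}{15}$)
$o = 4$ ($o = \left(-4 + 6\right)^{2} = 2^{2} = 4$)
$o m{\left(5,G{\left(6,6 \right)} \right)} = 4 \left(-10 + \frac{1}{15} \cdot 6\right) = 4 \left(-10 + \frac{2}{5}\right) = 4 \left(- \frac{48}{5}\right) = - \frac{192}{5}$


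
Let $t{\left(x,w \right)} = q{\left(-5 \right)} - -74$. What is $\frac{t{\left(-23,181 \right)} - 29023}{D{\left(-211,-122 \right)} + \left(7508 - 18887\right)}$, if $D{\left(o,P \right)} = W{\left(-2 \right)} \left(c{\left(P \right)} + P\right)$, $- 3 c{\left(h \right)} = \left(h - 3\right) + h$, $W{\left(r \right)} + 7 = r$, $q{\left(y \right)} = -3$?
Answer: $\frac{1316}{501} \approx 2.6267$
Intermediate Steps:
$W{\left(r \right)} = -7 + r$
$c{\left(h \right)} = 1 - \frac{2 h}{3}$ ($c{\left(h \right)} = - \frac{\left(h - 3\right) + h}{3} = - \frac{\left(-3 + h\right) + h}{3} = - \frac{-3 + 2 h}{3} = 1 - \frac{2 h}{3}$)
$t{\left(x,w \right)} = 71$ ($t{\left(x,w \right)} = -3 - -74 = -3 + 74 = 71$)
$D{\left(o,P \right)} = -9 - 3 P$ ($D{\left(o,P \right)} = \left(-7 - 2\right) \left(\left(1 - \frac{2 P}{3}\right) + P\right) = - 9 \left(1 + \frac{P}{3}\right) = -9 - 3 P$)
$\frac{t{\left(-23,181 \right)} - 29023}{D{\left(-211,-122 \right)} + \left(7508 - 18887\right)} = \frac{71 - 29023}{\left(-9 - -366\right) + \left(7508 - 18887\right)} = - \frac{28952}{\left(-9 + 366\right) - 11379} = - \frac{28952}{357 - 11379} = - \frac{28952}{-11022} = \left(-28952\right) \left(- \frac{1}{11022}\right) = \frac{1316}{501}$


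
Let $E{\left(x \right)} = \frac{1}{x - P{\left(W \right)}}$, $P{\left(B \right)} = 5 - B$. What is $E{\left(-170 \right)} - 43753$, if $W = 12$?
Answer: $- \frac{7131740}{163} \approx -43753.0$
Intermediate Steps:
$E{\left(x \right)} = \frac{1}{7 + x}$ ($E{\left(x \right)} = \frac{1}{x - \left(5 - 12\right)} = \frac{1}{x - -7} = \frac{1}{x + 7} = \frac{1}{7 + x}$)
$E{\left(-170 \right)} - 43753 = \frac{1}{7 - 170} - 43753 = \frac{1}{-163} - 43753 = - \frac{1}{163} - 43753 = - \frac{7131740}{163}$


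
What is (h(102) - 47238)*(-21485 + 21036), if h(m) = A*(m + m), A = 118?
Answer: 10401534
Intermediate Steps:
h(m) = 236*m (h(m) = 118*(m + m) = 118*(2*m) = 236*m)
(h(102) - 47238)*(-21485 + 21036) = (236*102 - 47238)*(-21485 + 21036) = (24072 - 47238)*(-449) = -23166*(-449) = 10401534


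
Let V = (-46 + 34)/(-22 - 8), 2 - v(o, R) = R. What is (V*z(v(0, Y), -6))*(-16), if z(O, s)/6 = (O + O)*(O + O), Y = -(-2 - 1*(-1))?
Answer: -768/5 ≈ -153.60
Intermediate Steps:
Y = 1 (Y = -(-2 + 1) = -1*(-1) = 1)
v(o, R) = 2 - R
V = 2/5 (V = -12/(-30) = -12*(-1/30) = 2/5 ≈ 0.40000)
z(O, s) = 24*O**2 (z(O, s) = 6*((O + O)*(O + O)) = 6*((2*O)*(2*O)) = 6*(4*O**2) = 24*O**2)
(V*z(v(0, Y), -6))*(-16) = (2*(24*(2 - 1*1)**2)/5)*(-16) = (2*(24*(2 - 1)**2)/5)*(-16) = (2*(24*1**2)/5)*(-16) = (2*(24*1)/5)*(-16) = ((2/5)*24)*(-16) = (48/5)*(-16) = -768/5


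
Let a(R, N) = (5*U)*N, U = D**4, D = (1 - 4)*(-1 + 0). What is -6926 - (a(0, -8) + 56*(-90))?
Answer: 1354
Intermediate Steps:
D = 3 (D = -3*(-1) = 3)
U = 81 (U = 3**4 = 81)
a(R, N) = 405*N (a(R, N) = (5*81)*N = 405*N)
-6926 - (a(0, -8) + 56*(-90)) = -6926 - (405*(-8) + 56*(-90)) = -6926 - (-3240 - 5040) = -6926 - 1*(-8280) = -6926 + 8280 = 1354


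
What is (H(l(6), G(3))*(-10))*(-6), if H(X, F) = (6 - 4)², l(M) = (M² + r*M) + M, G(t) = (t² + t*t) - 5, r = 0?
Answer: 240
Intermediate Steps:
G(t) = -5 + 2*t² (G(t) = (t² + t²) - 5 = 2*t² - 5 = -5 + 2*t²)
l(M) = M + M² (l(M) = (M² + 0*M) + M = (M² + 0) + M = M² + M = M + M²)
H(X, F) = 4 (H(X, F) = 2² = 4)
(H(l(6), G(3))*(-10))*(-6) = (4*(-10))*(-6) = -40*(-6) = 240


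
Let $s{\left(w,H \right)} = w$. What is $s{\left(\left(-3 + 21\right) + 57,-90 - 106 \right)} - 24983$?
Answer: $-24908$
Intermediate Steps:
$s{\left(\left(-3 + 21\right) + 57,-90 - 106 \right)} - 24983 = \left(\left(-3 + 21\right) + 57\right) - 24983 = \left(18 + 57\right) - 24983 = 75 - 24983 = -24908$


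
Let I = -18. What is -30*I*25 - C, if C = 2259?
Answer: 11241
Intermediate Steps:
-30*I*25 - C = -30*(-18)*25 - 1*2259 = 540*25 - 2259 = 13500 - 2259 = 11241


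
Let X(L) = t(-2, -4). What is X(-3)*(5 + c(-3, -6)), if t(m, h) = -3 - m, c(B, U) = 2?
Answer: -7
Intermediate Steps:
X(L) = -1 (X(L) = -3 - 1*(-2) = -3 + 2 = -1)
X(-3)*(5 + c(-3, -6)) = -(5 + 2) = -1*7 = -7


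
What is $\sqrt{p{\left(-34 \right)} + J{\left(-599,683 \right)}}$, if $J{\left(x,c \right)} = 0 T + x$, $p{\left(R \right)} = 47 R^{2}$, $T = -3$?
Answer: $\sqrt{53733} \approx 231.8$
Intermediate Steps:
$J{\left(x,c \right)} = x$ ($J{\left(x,c \right)} = 0 \left(-3\right) + x = 0 + x = x$)
$\sqrt{p{\left(-34 \right)} + J{\left(-599,683 \right)}} = \sqrt{47 \left(-34\right)^{2} - 599} = \sqrt{47 \cdot 1156 - 599} = \sqrt{54332 - 599} = \sqrt{53733}$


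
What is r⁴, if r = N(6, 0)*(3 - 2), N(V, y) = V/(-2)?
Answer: 81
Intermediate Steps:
N(V, y) = -V/2 (N(V, y) = V*(-½) = -V/2)
r = -3 (r = (-½*6)*(3 - 2) = -3*1 = -3)
r⁴ = (-3)⁴ = 81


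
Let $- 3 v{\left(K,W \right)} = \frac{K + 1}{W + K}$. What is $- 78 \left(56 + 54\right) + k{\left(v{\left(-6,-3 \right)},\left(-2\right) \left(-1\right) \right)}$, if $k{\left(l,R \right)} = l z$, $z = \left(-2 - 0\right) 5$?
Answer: $- \frac{231610}{27} \approx -8578.1$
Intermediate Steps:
$z = -10$ ($z = \left(-2 + 0\right) 5 = \left(-2\right) 5 = -10$)
$v{\left(K,W \right)} = - \frac{1 + K}{3 \left(K + W\right)}$ ($v{\left(K,W \right)} = - \frac{\left(K + 1\right) \frac{1}{W + K}}{3} = - \frac{\left(1 + K\right) \frac{1}{K + W}}{3} = - \frac{\frac{1}{K + W} \left(1 + K\right)}{3} = - \frac{1 + K}{3 \left(K + W\right)}$)
$k{\left(l,R \right)} = - 10 l$ ($k{\left(l,R \right)} = l \left(-10\right) = - 10 l$)
$- 78 \left(56 + 54\right) + k{\left(v{\left(-6,-3 \right)},\left(-2\right) \left(-1\right) \right)} = - 78 \left(56 + 54\right) - 10 \frac{-1 - -6}{3 \left(-6 - 3\right)} = \left(-78\right) 110 - 10 \frac{-1 + 6}{3 \left(-9\right)} = -8580 - 10 \cdot \frac{1}{3} \left(- \frac{1}{9}\right) 5 = -8580 - - \frac{50}{27} = -8580 + \frac{50}{27} = - \frac{231610}{27}$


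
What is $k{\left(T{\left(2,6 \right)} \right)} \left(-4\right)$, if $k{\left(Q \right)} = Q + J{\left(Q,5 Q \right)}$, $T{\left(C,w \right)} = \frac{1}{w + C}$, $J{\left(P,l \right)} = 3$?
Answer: $- \frac{25}{2} \approx -12.5$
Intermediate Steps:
$T{\left(C,w \right)} = \frac{1}{C + w}$
$k{\left(Q \right)} = 3 + Q$ ($k{\left(Q \right)} = Q + 3 = 3 + Q$)
$k{\left(T{\left(2,6 \right)} \right)} \left(-4\right) = \left(3 + \frac{1}{2 + 6}\right) \left(-4\right) = \left(3 + \frac{1}{8}\right) \left(-4\right) = \frac{25}{8} \left(-4\right) = - \frac{25}{2}$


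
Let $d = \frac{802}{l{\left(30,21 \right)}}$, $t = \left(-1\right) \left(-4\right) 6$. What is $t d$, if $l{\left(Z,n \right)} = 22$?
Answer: $\frac{9624}{11} \approx 874.91$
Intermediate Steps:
$t = 24$ ($t = 4 \cdot 6 = 24$)
$d = \frac{401}{11}$ ($d = \frac{802}{22} = 802 \cdot \frac{1}{22} = \frac{401}{11} \approx 36.455$)
$t d = 24 \cdot \frac{401}{11} = \frac{9624}{11}$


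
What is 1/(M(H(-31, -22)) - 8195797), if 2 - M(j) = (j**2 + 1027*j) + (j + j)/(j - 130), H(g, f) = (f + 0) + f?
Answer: -87/709271285 ≈ -1.2266e-7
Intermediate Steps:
H(g, f) = 2*f (H(g, f) = f + f = 2*f)
M(j) = 2 - j**2 - 1027*j - 2*j/(-130 + j) (M(j) = 2 - ((j**2 + 1027*j) + (j + j)/(j - 130)) = 2 - ((j**2 + 1027*j) + (2*j)/(-130 + j)) = 2 - ((j**2 + 1027*j) + 2*j/(-130 + j)) = 2 - (j**2 + 1027*j + 2*j/(-130 + j)) = 2 + (-j**2 - 1027*j - 2*j/(-130 + j)) = 2 - j**2 - 1027*j - 2*j/(-130 + j))
1/(M(H(-31, -22)) - 8195797) = 1/((-260 - (2*(-22))**3 - 897*(2*(-22))**2 + 133510*(2*(-22)))/(-130 + 2*(-22)) - 8195797) = 1/((-260 - 1*(-44)**3 - 897*(-44)**2 + 133510*(-44))/(-130 - 44) - 8195797) = 1/((-260 - 1*(-85184) - 897*1936 - 5874440)/(-174) - 8195797) = 1/(-(-260 + 85184 - 1736592 - 5874440)/174 - 8195797) = 1/(-1/174*(-7526108) - 8195797) = 1/(3763054/87 - 8195797) = 1/(-709271285/87) = -87/709271285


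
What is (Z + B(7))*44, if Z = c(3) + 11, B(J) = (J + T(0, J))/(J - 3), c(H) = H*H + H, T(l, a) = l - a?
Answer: 1012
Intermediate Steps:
c(H) = H + H² (c(H) = H² + H = H + H²)
B(J) = 0 (B(J) = (J + (0 - J))/(J - 3) = (J - J)/(-3 + J) = 0/(-3 + J) = 0)
Z = 23 (Z = 3*(1 + 3) + 11 = 3*4 + 11 = 12 + 11 = 23)
(Z + B(7))*44 = (23 + 0)*44 = 23*44 = 1012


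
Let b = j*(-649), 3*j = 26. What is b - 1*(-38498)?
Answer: 98620/3 ≈ 32873.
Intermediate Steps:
j = 26/3 (j = (1/3)*26 = 26/3 ≈ 8.6667)
b = -16874/3 (b = (26/3)*(-649) = -16874/3 ≈ -5624.7)
b - 1*(-38498) = -16874/3 - 1*(-38498) = -16874/3 + 38498 = 98620/3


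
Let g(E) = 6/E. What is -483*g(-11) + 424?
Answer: 7562/11 ≈ 687.45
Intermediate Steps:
-483*g(-11) + 424 = -2898/(-11) + 424 = -2898*(-1)/11 + 424 = -483*(-6/11) + 424 = 2898/11 + 424 = 7562/11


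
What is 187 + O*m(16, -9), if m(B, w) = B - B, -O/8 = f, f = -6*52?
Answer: 187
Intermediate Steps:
f = -312
O = 2496 (O = -8*(-312) = 2496)
m(B, w) = 0
187 + O*m(16, -9) = 187 + 2496*0 = 187 + 0 = 187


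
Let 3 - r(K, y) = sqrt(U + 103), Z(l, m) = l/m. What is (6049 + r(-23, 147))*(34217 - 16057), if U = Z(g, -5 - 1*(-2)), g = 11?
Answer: 109904320 - 18160*sqrt(894)/3 ≈ 1.0972e+8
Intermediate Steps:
U = -11/3 (U = 11/(-5 - 1*(-2)) = 11/(-5 + 2) = 11/(-3) = 11*(-1/3) = -11/3 ≈ -3.6667)
r(K, y) = 3 - sqrt(894)/3 (r(K, y) = 3 - sqrt(-11/3 + 103) = 3 - sqrt(298/3) = 3 - sqrt(894)/3)
(6049 + r(-23, 147))*(34217 - 16057) = (6049 + (3 - sqrt(894)/3))*(34217 - 16057) = (6052 - sqrt(894)/3)*18160 = 109904320 - 18160*sqrt(894)/3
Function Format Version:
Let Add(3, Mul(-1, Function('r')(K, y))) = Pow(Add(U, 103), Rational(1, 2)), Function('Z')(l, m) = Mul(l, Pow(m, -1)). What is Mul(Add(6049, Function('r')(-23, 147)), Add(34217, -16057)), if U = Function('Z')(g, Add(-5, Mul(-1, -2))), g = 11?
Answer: Add(109904320, Mul(Rational(-18160, 3), Pow(894, Rational(1, 2)))) ≈ 1.0972e+8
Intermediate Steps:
U = Rational(-11, 3) (U = Mul(11, Pow(Add(-5, Mul(-1, -2)), -1)) = Mul(11, Pow(Add(-5, 2), -1)) = Mul(11, Pow(-3, -1)) = Mul(11, Rational(-1, 3)) = Rational(-11, 3) ≈ -3.6667)
Function('r')(K, y) = Add(3, Mul(Rational(-1, 3), Pow(894, Rational(1, 2)))) (Function('r')(K, y) = Add(3, Mul(-1, Pow(Add(Rational(-11, 3), 103), Rational(1, 2)))) = Add(3, Mul(-1, Pow(Rational(298, 3), Rational(1, 2)))) = Add(3, Mul(-1, Mul(Rational(1, 3), Pow(894, Rational(1, 2))))) = Add(3, Mul(Rational(-1, 3), Pow(894, Rational(1, 2)))))
Mul(Add(6049, Function('r')(-23, 147)), Add(34217, -16057)) = Mul(Add(6049, Add(3, Mul(Rational(-1, 3), Pow(894, Rational(1, 2))))), Add(34217, -16057)) = Mul(Add(6052, Mul(Rational(-1, 3), Pow(894, Rational(1, 2)))), 18160) = Add(109904320, Mul(Rational(-18160, 3), Pow(894, Rational(1, 2))))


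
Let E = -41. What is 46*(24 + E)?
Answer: -782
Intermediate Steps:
46*(24 + E) = 46*(24 - 41) = 46*(-17) = -782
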